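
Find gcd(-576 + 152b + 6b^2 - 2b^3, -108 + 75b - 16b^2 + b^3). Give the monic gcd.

-4 + b

Repeated division with remainder:
  -2b^3 + 6b^2 + 152b - 576 = (-2)(b^3 - 16b^2 + 75b - 108) + (-26b^2 + 302b - 792)
  b^3 - 16b^2 + 75b - 108 = (-(1/26)b + 57/338)(-26b^2 + 302b - 792) + (-(1080/169)b + 4320/169)
  -26b^2 + 302b - 792 = ((2197/540)b - 1859/60)(-(1080/169)b + 4320/169) + (0)
Last nonzero remainder: -(1080/169)b + 4320/169. Dividing through by -1080/169 gives the monic gcd b - 4.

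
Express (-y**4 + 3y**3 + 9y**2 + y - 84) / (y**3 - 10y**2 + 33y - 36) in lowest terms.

(-y**2 - 4y - 7)/(y - 3)

Euclidean algorithm in ℚ[y]:
  -y**4 + 3y**3 + 9y**2 + y - 84 = (-y - 7)(y**3 - 10y**2 + 33y - 36) + (-28y**2 + 196y - 336)
  y**3 - 10y**2 + 33y - 36 = (-(1/28)y + 3/28)(-28y**2 + 196y - 336) + (0)
Last nonzero remainder: -28y**2 + 196y - 336. Dividing through by -28 gives the monic gcd y**2 - 7y + 12.
Cancel y**2 - 7y + 12 from numerator and denominator to get the reduced form.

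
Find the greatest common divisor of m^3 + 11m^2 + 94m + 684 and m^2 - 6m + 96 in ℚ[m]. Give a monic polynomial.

By polynomial division,
  m^3 + 11m^2 + 94m + 684 = (m + 17)(m^2 - 6m + 96) + (100m - 948)
  m^2 - 6m + 96 = ((1/100)m + 87/2500)(100m - 948) + (80619/625)
  100m - 948 = ((62500/80619)m - 197500/26873)(80619/625) + (0)
The last nonzero remainder is the constant 80619/625, so the polynomials are coprime and gcd = 1.

1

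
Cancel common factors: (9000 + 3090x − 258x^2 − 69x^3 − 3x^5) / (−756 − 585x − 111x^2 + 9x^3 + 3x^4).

By polynomial division,
  −3x^5 − 69x^3 − 258x^2 + 3090x + 9000 = (−x + 3)(3x^4 + 9x^3 − 111x^2 − 585x − 756) + (−207x^3 − 510x^2 + 4089x + 11268)
  3x^4 + 9x^3 − 111x^2 − 585x − 756 = (−(1/69)x − 37/4761)(−207x^3 − 510x^2 + 4089x + 11268) + (−(88400/1587)x^2 − (618800/1587)x − 353600/529)
  −207x^3 − 510x^2 + 4089x + 11268 = ((328509/88400)x − 1490193/88400)(−(88400/1587)x^2 − (618800/1587)x − 353600/529) + (0)
Last nonzero remainder: −(88400/1587)x^2 − (618800/1587)x − 353600/529. Dividing through by −88400/1587 gives the monic gcd x^2 + 7x + 12.
Cancel x^2 + 7x + 12 from numerator and denominator to get the reduced form.

(250 − 60x + 7x^2 − x^3)/(−21 − 4x + x^2)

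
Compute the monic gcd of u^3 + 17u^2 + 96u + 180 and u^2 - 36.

Repeated division with remainder:
  u^3 + 17u^2 + 96u + 180 = (u + 17)(u^2 - 36) + (132u + 792)
  u^2 - 36 = ((1/132)u - 1/22)(132u + 792) + (0)
Last nonzero remainder: 132u + 792. Dividing through by 132 gives the monic gcd u + 6.

u + 6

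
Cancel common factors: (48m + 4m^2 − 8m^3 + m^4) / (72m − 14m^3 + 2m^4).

(−4 + m)/(−6 + 2m)

Euclidean algorithm in ℚ[m]:
  m^4 − 8m^3 + 4m^2 + 48m = (1/2)(2m^4 − 14m^3 + 72m) + (−m^3 + 4m^2 + 12m)
  2m^4 − 14m^3 + 72m = (−2m + 6)(−m^3 + 4m^2 + 12m) + (0)
Last nonzero remainder: −m^3 + 4m^2 + 12m. Dividing through by −1 gives the monic gcd m^3 − 4m^2 − 12m.
Cancel m^3 − 4m^2 − 12m from numerator and denominator to get the reduced form.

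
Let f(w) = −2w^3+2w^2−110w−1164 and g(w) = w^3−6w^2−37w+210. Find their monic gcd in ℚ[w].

w+6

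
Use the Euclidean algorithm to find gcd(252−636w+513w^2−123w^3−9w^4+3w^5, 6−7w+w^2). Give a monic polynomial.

Apply the Euclidean algorithm:
  3w^5−9w^4−123w^3+513w^2−636w+252 = (3w^3+12w^2−57w+42)(w^2−7w+6) + (0)
The last nonzero remainder w^2−7w+6 is already monic.

6−7w+w^2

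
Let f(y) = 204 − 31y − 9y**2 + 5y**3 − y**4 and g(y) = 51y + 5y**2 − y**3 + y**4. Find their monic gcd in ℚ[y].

Euclidean algorithm in ℚ[y]:
  −y**4 + 5y**3 − 9y**2 − 31y + 204 = (−1)(y**4 − y**3 + 5y**2 + 51y) + (4y**3 − 4y**2 + 20y + 204)
  y**4 − y**3 + 5y**2 + 51y = ((1/4)y)(4y**3 − 4y**2 + 20y + 204) + (0)
Last nonzero remainder: 4y**3 − 4y**2 + 20y + 204. Dividing through by 4 gives the monic gcd y**3 − y**2 + 5y + 51.

51 + 5y − y**2 + y**3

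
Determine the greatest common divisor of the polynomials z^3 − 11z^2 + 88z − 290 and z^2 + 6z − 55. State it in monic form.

z − 5

Apply the Euclidean algorithm:
  z^3 − 11z^2 + 88z − 290 = (z − 17)(z^2 + 6z − 55) + (245z − 1225)
  z^2 + 6z − 55 = ((1/245)z + 11/245)(245z − 1225) + (0)
Last nonzero remainder: 245z − 1225. Dividing through by 245 gives the monic gcd z − 5.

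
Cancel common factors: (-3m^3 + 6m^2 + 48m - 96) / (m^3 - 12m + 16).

(-3m + 12)/(m - 2)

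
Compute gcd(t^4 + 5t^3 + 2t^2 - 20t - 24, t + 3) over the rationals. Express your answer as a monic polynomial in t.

Apply the Euclidean algorithm:
  t^4 + 5t^3 + 2t^2 - 20t - 24 = (t^3 + 2t^2 - 4t - 8)(t + 3) + (0)
The last nonzero remainder t + 3 is already monic.

t + 3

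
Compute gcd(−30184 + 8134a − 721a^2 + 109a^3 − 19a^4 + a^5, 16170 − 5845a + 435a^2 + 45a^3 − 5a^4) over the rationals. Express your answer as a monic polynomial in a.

Apply the Euclidean algorithm:
  a^5 − 19a^4 + 109a^3 − 721a^2 + 8134a − 30184 = (−(1/5)a + 2)(−5a^4 + 45a^3 + 435a^2 − 5845a + 16170) + (106a^3 − 2760a^2 + 23058a − 62524)
  −5a^4 + 45a^3 + 435a^2 − 5845a + 16170 = (−(5/106)a − 4515/5618)(106a^3 − 2760a^2 + 23058a − 62524) + (−(1953600/2809)a^2 + (27350400/2809)a − 95726400/2809)
  106a^3 − 2760a^2 + 23058a − 62524 = (−(148877/976800)a + 81461/44400)(−(1953600/2809)a^2 + (27350400/2809)a − 95726400/2809) + (0)
Last nonzero remainder: −(1953600/2809)a^2 + (27350400/2809)a − 95726400/2809. Dividing through by −1953600/2809 gives the monic gcd a^2 − 14a + 49.

49 − 14a + a^2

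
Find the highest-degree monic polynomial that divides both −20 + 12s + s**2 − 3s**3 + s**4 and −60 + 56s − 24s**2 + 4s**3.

5 − 3s + s**2

By polynomial division,
  s**4 − 3s**3 + s**2 + 12s − 20 = ((1/4)s + 3/4)(4s**3 − 24s**2 + 56s − 60) + (5s**2 − 15s + 25)
  4s**3 − 24s**2 + 56s − 60 = ((4/5)s − 12/5)(5s**2 − 15s + 25) + (0)
Last nonzero remainder: 5s**2 − 15s + 25. Dividing through by 5 gives the monic gcd s**2 − 3s + 5.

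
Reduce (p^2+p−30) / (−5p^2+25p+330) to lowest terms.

Euclidean algorithm in ℚ[p]:
  p^2+p−30 = (−1/5)(−5p^2+25p+330) + (6p+36)
  −5p^2+25p+330 = (−(5/6)p+55/6)(6p+36) + (0)
Last nonzero remainder: 6p+36. Dividing through by 6 gives the monic gcd p+6.
Cancel p+6 from numerator and denominator to get the reduced form.

(−p+5)/(5p−55)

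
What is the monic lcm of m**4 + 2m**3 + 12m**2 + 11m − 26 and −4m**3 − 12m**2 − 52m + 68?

By polynomial division,
  m**4 + 2m**3 + 12m**2 + 11m − 26 = (−(1/4)m + 1/4)(−4m**3 − 12m**2 − 52m + 68) + (2m**2 + 41m − 43)
  −4m**3 − 12m**2 − 52m + 68 = (−2m + 35)(2m**2 + 41m − 43) + (−1573m + 1573)
  2m**2 + 41m − 43 = (−(2/1573)m − 43/1573)(−1573m + 1573) + (0)
Last nonzero remainder: −1573m + 1573. Dividing through by −1573 gives the monic gcd m − 1.
Then lcm(f, g) = f·g / gcd(f, g); expanding and making the result monic gives the answer.

m**6 + 6m**5 + 37m**4 + 93m**3 + 222m**2 + 83m − 442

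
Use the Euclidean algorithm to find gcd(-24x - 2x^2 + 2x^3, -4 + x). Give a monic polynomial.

-4 + x

Repeated division with remainder:
  2x^3 - 2x^2 - 24x = (2x^2 + 6x)(x - 4) + (0)
The last nonzero remainder x - 4 is already monic.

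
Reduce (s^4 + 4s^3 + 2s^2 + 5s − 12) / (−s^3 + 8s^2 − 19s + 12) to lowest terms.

Apply the Euclidean algorithm:
  s^4 + 4s^3 + 2s^2 + 5s − 12 = (−s − 12)(−s^3 + 8s^2 − 19s + 12) + (79s^2 − 211s + 132)
  −s^3 + 8s^2 − 19s + 12 = (−(1/79)s + 421/6241)(79s^2 − 211s + 132) + (−(19320/6241)s + 19320/6241)
  79s^2 − 211s + 132 = (−(493039/19320)s + 68651/1610)(−(19320/6241)s + 19320/6241) + (0)
Last nonzero remainder: −(19320/6241)s + 19320/6241. Dividing through by −19320/6241 gives the monic gcd s − 1.
Cancel s − 1 from numerator and denominator to get the reduced form.

(−s^3 − 5s^2 − 7s − 12)/(s^2 − 7s + 12)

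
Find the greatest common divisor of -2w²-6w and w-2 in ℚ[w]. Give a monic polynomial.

1

Repeated division with remainder:
  -2w²-6w = (-2w-10)(w-2) + (-20)
  w-2 = (-(1/20)w+1/10)(-20) + (0)
The last nonzero remainder is the constant -20, so the polynomials are coprime and gcd = 1.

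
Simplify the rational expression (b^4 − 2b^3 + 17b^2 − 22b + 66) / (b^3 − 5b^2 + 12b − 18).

Euclidean algorithm in ℚ[b]:
  b^4 − 2b^3 + 17b^2 − 22b + 66 = (b + 3)(b^3 − 5b^2 + 12b − 18) + (20b^2 − 40b + 120)
  b^3 − 5b^2 + 12b − 18 = ((1/20)b − 3/20)(20b^2 − 40b + 120) + (0)
Last nonzero remainder: 20b^2 − 40b + 120. Dividing through by 20 gives the monic gcd b^2 − 2b + 6.
Cancel b^2 − 2b + 6 from numerator and denominator to get the reduced form.

(b^2 + 11)/(b − 3)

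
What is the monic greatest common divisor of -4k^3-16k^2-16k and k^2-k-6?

Apply the Euclidean algorithm:
  -4k^3-16k^2-16k = (-4k-20)(k^2-k-6) + (-60k-120)
  k^2-k-6 = (-(1/60)k+1/20)(-60k-120) + (0)
Last nonzero remainder: -60k-120. Dividing through by -60 gives the monic gcd k+2.

k+2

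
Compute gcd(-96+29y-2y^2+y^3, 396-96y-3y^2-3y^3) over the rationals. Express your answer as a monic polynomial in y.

-3+y

Apply the Euclidean algorithm:
  y^3-2y^2+29y-96 = (-1/3)(-3y^3-3y^2-96y+396) + (-3y^2-3y+36)
  -3y^3-3y^2-96y+396 = (y)(-3y^2-3y+36) + (-132y+396)
  -3y^2-3y+36 = ((1/44)y+1/11)(-132y+396) + (0)
Last nonzero remainder: -132y+396. Dividing through by -132 gives the monic gcd y-3.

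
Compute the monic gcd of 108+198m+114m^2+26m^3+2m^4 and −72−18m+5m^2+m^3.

18+9m+m^2

Apply the Euclidean algorithm:
  2m^4+26m^3+114m^2+198m+108 = (2m+16)(m^3+5m^2−18m−72) + (70m^2+630m+1260)
  m^3+5m^2−18m−72 = ((1/70)m−2/35)(70m^2+630m+1260) + (0)
Last nonzero remainder: 70m^2+630m+1260. Dividing through by 70 gives the monic gcd m^2+9m+18.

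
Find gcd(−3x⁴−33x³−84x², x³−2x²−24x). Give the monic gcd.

x²+4x

By polynomial division,
  −3x⁴−33x³−84x² = (−3x−39)(x³−2x²−24x) + (−234x²−936x)
  x³−2x²−24x = (−(1/234)x+1/39)(−234x²−936x) + (0)
Last nonzero remainder: −234x²−936x. Dividing through by −234 gives the monic gcd x²+4x.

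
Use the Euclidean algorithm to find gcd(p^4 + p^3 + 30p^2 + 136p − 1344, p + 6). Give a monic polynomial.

p + 6

Apply the Euclidean algorithm:
  p^4 + p^3 + 30p^2 + 136p − 1344 = (p^3 − 5p^2 + 60p − 224)(p + 6) + (0)
The last nonzero remainder p + 6 is already monic.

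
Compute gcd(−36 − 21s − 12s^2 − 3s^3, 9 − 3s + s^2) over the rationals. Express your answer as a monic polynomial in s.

By polynomial division,
  −3s^3 − 12s^2 − 21s − 36 = (−3s − 21)(s^2 − 3s + 9) + (−57s + 153)
  s^2 − 3s + 9 = (−(1/57)s + 2/361)(−57s + 153) + (2943/361)
  −57s + 153 = (−(6859/981)s + 6137/327)(2943/361) + (0)
The last nonzero remainder is the constant 2943/361, so the polynomials are coprime and gcd = 1.

1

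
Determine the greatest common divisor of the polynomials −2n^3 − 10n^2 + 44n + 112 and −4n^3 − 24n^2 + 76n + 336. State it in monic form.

n^2 + 3n − 28

By polynomial division,
  −2n^3 − 10n^2 + 44n + 112 = (1/2)(−4n^3 − 24n^2 + 76n + 336) + (2n^2 + 6n − 56)
  −4n^3 − 24n^2 + 76n + 336 = (−2n − 6)(2n^2 + 6n − 56) + (0)
Last nonzero remainder: 2n^2 + 6n − 56. Dividing through by 2 gives the monic gcd n^2 + 3n − 28.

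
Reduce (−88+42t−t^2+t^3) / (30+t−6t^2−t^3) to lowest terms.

(−44−t−t^2)/(15+8t+t^2)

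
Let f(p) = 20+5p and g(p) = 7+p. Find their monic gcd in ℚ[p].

Apply the Euclidean algorithm:
  5p+20 = (5)(p+7) + (-15)
  p+7 = (-(1/15)p-7/15)(-15) + (0)
The last nonzero remainder is the constant -15, so the polynomials are coprime and gcd = 1.

1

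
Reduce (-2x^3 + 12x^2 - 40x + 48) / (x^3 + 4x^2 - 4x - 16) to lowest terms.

Apply the Euclidean algorithm:
  -2x^3 + 12x^2 - 40x + 48 = (-2)(x^3 + 4x^2 - 4x - 16) + (20x^2 - 48x + 16)
  x^3 + 4x^2 - 4x - 16 = ((1/20)x + 8/25)(20x^2 - 48x + 16) + ((264/25)x - 528/25)
  20x^2 - 48x + 16 = ((125/66)x - 25/33)((264/25)x - 528/25) + (0)
Last nonzero remainder: (264/25)x - 528/25. Dividing through by 264/25 gives the monic gcd x - 2.
Cancel x - 2 from numerator and denominator to get the reduced form.

(-2x^2 + 8x - 24)/(x^2 + 6x + 8)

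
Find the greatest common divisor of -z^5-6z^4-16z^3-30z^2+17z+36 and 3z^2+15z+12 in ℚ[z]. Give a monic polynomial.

z^2+5z+4

Euclidean algorithm in ℚ[z]:
  -z^5-6z^4-16z^3-30z^2+17z+36 = (-(1/3)z^3-(1/3)z^2-(7/3)z+3)(3z^2+15z+12) + (0)
Last nonzero remainder: 3z^2+15z+12. Dividing through by 3 gives the monic gcd z^2+5z+4.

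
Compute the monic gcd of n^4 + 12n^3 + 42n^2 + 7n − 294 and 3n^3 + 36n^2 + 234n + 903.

By polynomial division,
  n^4 + 12n^3 + 42n^2 + 7n − 294 = ((1/3)n)(3n^3 + 36n^2 + 234n + 903) + (−36n^2 − 294n − 294)
  3n^3 + 36n^2 + 234n + 903 = (−(1/12)n − 23/72)(−36n^2 − 294n − 294) + ((1387/12)n + 9709/12)
  −36n^2 − 294n − 294 = (−(432/1387)n − 504/1387)((1387/12)n + 9709/12) + (0)
Last nonzero remainder: (1387/12)n + 9709/12. Dividing through by 1387/12 gives the monic gcd n + 7.

n + 7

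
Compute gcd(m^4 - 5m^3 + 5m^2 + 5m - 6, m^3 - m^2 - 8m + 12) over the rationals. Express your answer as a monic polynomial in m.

m - 2

Euclidean algorithm in ℚ[m]:
  m^4 - 5m^3 + 5m^2 + 5m - 6 = (m - 4)(m^3 - m^2 - 8m + 12) + (9m^2 - 39m + 42)
  m^3 - m^2 - 8m + 12 = ((1/9)m + 10/27)(9m^2 - 39m + 42) + ((16/9)m - 32/9)
  9m^2 - 39m + 42 = ((81/16)m - 189/16)((16/9)m - 32/9) + (0)
Last nonzero remainder: (16/9)m - 32/9. Dividing through by 16/9 gives the monic gcd m - 2.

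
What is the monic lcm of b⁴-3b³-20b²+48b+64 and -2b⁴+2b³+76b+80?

b⁶-b⁵-16b⁴-22b³-40b²+608b+640

Repeated division with remainder:
  b⁴-3b³-20b²+48b+64 = (-1/2)(-2b⁴+2b³+76b+80) + (-2b³-20b²+86b+104)
  -2b⁴+2b³+76b+80 = (b-11)(-2b³-20b²+86b+104) + (-306b²+918b+1224)
  -2b³-20b²+86b+104 = ((1/153)b+13/153)(-306b²+918b+1224) + (0)
Last nonzero remainder: -306b²+918b+1224. Dividing through by -306 gives the monic gcd b²-3b-4.
Then lcm(f, g) = f·g / gcd(f, g); expanding and making the result monic gives the answer.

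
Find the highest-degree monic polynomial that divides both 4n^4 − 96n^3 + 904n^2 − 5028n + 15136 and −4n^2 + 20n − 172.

By polynomial division,
  4n^4 − 96n^3 + 904n^2 − 5028n + 15136 = (−n^2 + 19n − 88)(−4n^2 + 20n − 172) + (0)
Last nonzero remainder: −4n^2 + 20n − 172. Dividing through by −4 gives the monic gcd n^2 − 5n + 43.

n^2 − 5n + 43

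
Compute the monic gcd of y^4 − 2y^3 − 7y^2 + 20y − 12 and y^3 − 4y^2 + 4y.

Apply the Euclidean algorithm:
  y^4 − 2y^3 − 7y^2 + 20y − 12 = (y + 2)(y^3 − 4y^2 + 4y) + (−3y^2 + 12y − 12)
  y^3 − 4y^2 + 4y = (−(1/3)y)(−3y^2 + 12y − 12) + (0)
Last nonzero remainder: −3y^2 + 12y − 12. Dividing through by −3 gives the monic gcd y^2 − 4y + 4.

y^2 − 4y + 4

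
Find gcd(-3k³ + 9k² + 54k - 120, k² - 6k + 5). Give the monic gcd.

k - 5

By polynomial division,
  -3k³ + 9k² + 54k - 120 = (-3k - 9)(k² - 6k + 5) + (15k - 75)
  k² - 6k + 5 = ((1/15)k - 1/15)(15k - 75) + (0)
Last nonzero remainder: 15k - 75. Dividing through by 15 gives the monic gcd k - 5.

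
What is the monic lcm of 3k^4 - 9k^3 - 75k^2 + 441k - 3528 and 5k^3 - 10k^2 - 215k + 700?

k^6 - 12k^5 + 22k^4 + 312k^3 - 2999k^2 + 13524k - 23520

Euclidean algorithm in ℚ[k]:
  3k^4 - 9k^3 - 75k^2 + 441k - 3528 = ((3/5)k - 3/5)(5k^3 - 10k^2 - 215k + 700) + (48k^2 - 108k - 3108)
  5k^3 - 10k^2 - 215k + 700 = ((5/48)k + 5/192)(48k^2 - 108k - 3108) + ((1785/16)k + 12495/16)
  48k^2 - 108k - 3108 = ((256/595)k - 2368/595)((1785/16)k + 12495/16) + (0)
Last nonzero remainder: (1785/16)k + 12495/16. Dividing through by 1785/16 gives the monic gcd k + 7.
Then lcm(f, g) = f·g / gcd(f, g); expanding and making the result monic gives the answer.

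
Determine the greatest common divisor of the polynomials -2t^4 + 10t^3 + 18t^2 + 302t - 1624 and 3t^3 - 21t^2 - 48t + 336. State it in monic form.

Euclidean algorithm in ℚ[t]:
  -2t^4 + 10t^3 + 18t^2 + 302t - 1624 = (-(2/3)t - 4/3)(3t^3 - 21t^2 - 48t + 336) + (-42t^2 + 462t - 1176)
  3t^3 - 21t^2 - 48t + 336 = (-(1/14)t - 2/7)(-42t^2 + 462t - 1176) + (0)
Last nonzero remainder: -42t^2 + 462t - 1176. Dividing through by -42 gives the monic gcd t^2 - 11t + 28.

t^2 - 11t + 28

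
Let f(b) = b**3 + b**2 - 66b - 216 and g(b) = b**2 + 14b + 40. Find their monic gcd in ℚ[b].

b + 4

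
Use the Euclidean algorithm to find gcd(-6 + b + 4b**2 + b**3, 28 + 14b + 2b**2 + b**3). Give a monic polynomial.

2 + b

By polynomial division,
  b**3 + 4b**2 + b - 6 = (b**3 + 2b**2 + 14b + 28) + (2b**2 - 13b - 34)
  b**3 + 2b**2 + 14b + 28 = ((1/2)b + 17/4)(2b**2 - 13b - 34) + ((345/4)b + 345/2)
  2b**2 - 13b - 34 = ((8/345)b - 68/345)((345/4)b + 345/2) + (0)
Last nonzero remainder: (345/4)b + 345/2. Dividing through by 345/4 gives the monic gcd b + 2.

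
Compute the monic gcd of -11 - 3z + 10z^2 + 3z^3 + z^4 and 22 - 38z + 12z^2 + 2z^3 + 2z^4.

-11 + 8z + 2z^2 + z^3

By polynomial division,
  z^4 + 3z^3 + 10z^2 - 3z - 11 = (1/2)(2z^4 + 2z^3 + 12z^2 - 38z + 22) + (2z^3 + 4z^2 + 16z - 22)
  2z^4 + 2z^3 + 12z^2 - 38z + 22 = (z - 1)(2z^3 + 4z^2 + 16z - 22) + (0)
Last nonzero remainder: 2z^3 + 4z^2 + 16z - 22. Dividing through by 2 gives the monic gcd z^3 + 2z^2 + 8z - 11.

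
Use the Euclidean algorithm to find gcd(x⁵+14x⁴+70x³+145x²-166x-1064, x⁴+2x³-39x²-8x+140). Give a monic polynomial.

x²+5x-14

Repeated division with remainder:
  x⁵+14x⁴+70x³+145x²-166x-1064 = (x+12)(x⁴+2x³-39x²-8x+140) + (85x³+621x²-210x-2744)
  x⁴+2x³-39x²-8x+140 = ((1/85)x-451/7225)(85x³+621x²-210x-2744) + ((16146/7225)x²+(16146/1445)x-226044/7225)
  85x³+621x²-210x-2744 = ((614125/16146)x+708050/8073)((16146/7225)x²+(16146/1445)x-226044/7225) + (0)
Last nonzero remainder: (16146/7225)x²+(16146/1445)x-226044/7225. Dividing through by 16146/7225 gives the monic gcd x²+5x-14.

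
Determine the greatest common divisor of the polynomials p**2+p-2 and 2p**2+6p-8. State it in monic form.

p-1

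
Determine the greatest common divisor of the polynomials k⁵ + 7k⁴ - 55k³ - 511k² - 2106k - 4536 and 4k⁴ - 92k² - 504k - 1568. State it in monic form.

k³ + 7k² + 26k + 56

Repeated division with remainder:
  k⁵ + 7k⁴ - 55k³ - 511k² - 2106k - 4536 = ((1/4)k + 7/4)(4k⁴ - 92k² - 504k - 1568) + (-32k³ - 224k² - 832k - 1792)
  4k⁴ - 92k² - 504k - 1568 = (-(1/8)k + 7/8)(-32k³ - 224k² - 832k - 1792) + (0)
Last nonzero remainder: -32k³ - 224k² - 832k - 1792. Dividing through by -32 gives the monic gcd k³ + 7k² + 26k + 56.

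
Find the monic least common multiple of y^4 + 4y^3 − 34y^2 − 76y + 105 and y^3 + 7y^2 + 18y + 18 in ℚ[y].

By polynomial division,
  y^4 + 4y^3 − 34y^2 − 76y + 105 = (y − 3)(y^3 + 7y^2 + 18y + 18) + (−31y^2 − 40y + 159)
  y^3 + 7y^2 + 18y + 18 = (−(1/31)y − 177/961)(−31y^2 − 40y + 159) + ((15147/961)y + 45441/961)
  −31y^2 − 40y + 159 = (−(29791/15147)y + 50933/15147)((15147/961)y + 45441/961) + (0)
Last nonzero remainder: (15147/961)y + 45441/961. Dividing through by 15147/961 gives the monic gcd y + 3.
Then lcm(f, g) = f·g / gcd(f, g); expanding and making the result monic gives the answer.

y^6 + 8y^5 − 12y^4 − 188y^3 − 403y^2 − 36y + 630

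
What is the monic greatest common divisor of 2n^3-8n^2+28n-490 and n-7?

Apply the Euclidean algorithm:
  2n^3-8n^2+28n-490 = (2n^2+6n+70)(n-7) + (0)
The last nonzero remainder n-7 is already monic.

n-7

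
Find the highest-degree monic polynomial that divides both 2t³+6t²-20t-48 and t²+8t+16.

t+4

Apply the Euclidean algorithm:
  2t³+6t²-20t-48 = (2t-10)(t²+8t+16) + (28t+112)
  t²+8t+16 = ((1/28)t+1/7)(28t+112) + (0)
Last nonzero remainder: 28t+112. Dividing through by 28 gives the monic gcd t+4.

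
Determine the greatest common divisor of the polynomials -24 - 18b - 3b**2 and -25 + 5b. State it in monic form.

1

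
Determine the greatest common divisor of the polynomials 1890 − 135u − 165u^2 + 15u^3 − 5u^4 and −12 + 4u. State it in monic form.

Repeated division with remainder:
  −5u^4 + 15u^3 − 165u^2 − 135u + 1890 = (−(5/4)u^3 − (165/4)u − 315/2)(4u − 12) + (0)
Last nonzero remainder: 4u − 12. Dividing through by 4 gives the monic gcd u − 3.

−3 + u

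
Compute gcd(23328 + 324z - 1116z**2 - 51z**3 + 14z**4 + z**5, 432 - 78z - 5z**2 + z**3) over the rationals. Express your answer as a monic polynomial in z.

By polynomial division,
  z**5 + 14z**4 - 51z**3 - 1116z**2 + 324z + 23328 = (z**2 + 19z + 122)(z**3 - 5z**2 - 78z + 432) + (544z**2 + 1632z - 29376)
  z**3 - 5z**2 - 78z + 432 = ((1/544)z - 1/68)(544z**2 + 1632z - 29376) + (0)
Last nonzero remainder: 544z**2 + 1632z - 29376. Dividing through by 544 gives the monic gcd z**2 + 3z - 54.

-54 + 3z + z**2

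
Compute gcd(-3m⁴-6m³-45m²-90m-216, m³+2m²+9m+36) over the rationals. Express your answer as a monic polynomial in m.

Apply the Euclidean algorithm:
  -3m⁴-6m³-45m²-90m-216 = (-3m)(m³+2m²+9m+36) + (-18m²+18m-216)
  m³+2m²+9m+36 = (-(1/18)m-1/6)(-18m²+18m-216) + (0)
Last nonzero remainder: -18m²+18m-216. Dividing through by -18 gives the monic gcd m²-m+12.

m²-m+12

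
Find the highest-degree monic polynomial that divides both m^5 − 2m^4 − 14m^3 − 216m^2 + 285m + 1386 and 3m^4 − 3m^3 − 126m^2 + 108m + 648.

m^2 − m − 6

Apply the Euclidean algorithm:
  m^5 − 2m^4 − 14m^3 − 216m^2 + 285m + 1386 = ((1/3)m − 1/3)(3m^4 − 3m^3 − 126m^2 + 108m + 648) + (27m^3 − 294m^2 + 105m + 1602)
  3m^4 − 3m^3 − 126m^2 + 108m + 648 = ((1/9)m + 89/81)(27m^3 − 294m^2 + 105m + 1602) + ((5005/27)m^2 − (5005/27)m − 10010/9)
  27m^3 − 294m^2 + 105m + 1602 = ((729/5005)m − 7209/5005)((5005/27)m^2 − (5005/27)m − 10010/9) + (0)
Last nonzero remainder: (5005/27)m^2 − (5005/27)m − 10010/9. Dividing through by 5005/27 gives the monic gcd m^2 − m − 6.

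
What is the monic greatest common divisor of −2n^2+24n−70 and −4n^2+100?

n−5

Euclidean algorithm in ℚ[n]:
  −2n^2+24n−70 = (1/2)(−4n^2+100) + (24n−120)
  −4n^2+100 = (−(1/6)n−5/6)(24n−120) + (0)
Last nonzero remainder: 24n−120. Dividing through by 24 gives the monic gcd n−5.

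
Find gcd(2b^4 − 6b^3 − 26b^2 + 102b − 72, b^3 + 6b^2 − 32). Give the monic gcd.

Euclidean algorithm in ℚ[b]:
  2b^4 − 6b^3 − 26b^2 + 102b − 72 = (2b − 18)(b^3 + 6b^2 − 32) + (82b^2 + 166b − 648)
  b^3 + 6b^2 − 32 = ((1/82)b + 163/3362)(82b^2 + 166b − 648) + (−(245/1681)b − 980/1681)
  82b^2 + 166b − 648 = (−(137842/245)b + 272322/245)(−(245/1681)b − 980/1681) + (0)
Last nonzero remainder: −(245/1681)b − 980/1681. Dividing through by −245/1681 gives the monic gcd b + 4.

b + 4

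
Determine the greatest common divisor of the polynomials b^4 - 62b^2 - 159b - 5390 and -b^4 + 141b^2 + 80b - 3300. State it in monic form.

b^2 - b - 110

Euclidean algorithm in ℚ[b]:
  b^4 - 62b^2 - 159b - 5390 = (-1)(-b^4 + 141b^2 + 80b - 3300) + (79b^2 - 79b - 8690)
  -b^4 + 141b^2 + 80b - 3300 = (-(1/79)b^2 - (1/79)b + 30/79)(79b^2 - 79b - 8690) + (0)
Last nonzero remainder: 79b^2 - 79b - 8690. Dividing through by 79 gives the monic gcd b^2 - b - 110.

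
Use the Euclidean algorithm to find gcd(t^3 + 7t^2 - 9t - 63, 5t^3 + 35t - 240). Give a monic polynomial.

Euclidean algorithm in ℚ[t]:
  t^3 + 7t^2 - 9t - 63 = (1/5)(5t^3 + 35t - 240) + (7t^2 - 16t - 15)
  5t^3 + 35t - 240 = ((5/7)t + 80/49)(7t^2 - 16t - 15) + ((3520/49)t - 10560/49)
  7t^2 - 16t - 15 = ((343/3520)t + 49/704)((3520/49)t - 10560/49) + (0)
Last nonzero remainder: (3520/49)t - 10560/49. Dividing through by 3520/49 gives the monic gcd t - 3.

t - 3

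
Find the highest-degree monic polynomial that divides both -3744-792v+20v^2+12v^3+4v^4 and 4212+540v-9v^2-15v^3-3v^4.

-234+9v-v^2+v^3

Repeated division with remainder:
  4v^4+12v^3+20v^2-792v-3744 = (-4/3)(-3v^4-15v^3-9v^2+540v+4212) + (-8v^3+8v^2-72v+1872)
  -3v^4-15v^3-9v^2+540v+4212 = ((3/8)v+9/4)(-8v^3+8v^2-72v+1872) + (0)
Last nonzero remainder: -8v^3+8v^2-72v+1872. Dividing through by -8 gives the monic gcd v^3-v^2+9v-234.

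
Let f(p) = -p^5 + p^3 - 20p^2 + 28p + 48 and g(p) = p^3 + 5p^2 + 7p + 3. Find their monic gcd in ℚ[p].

p^2 + 4p + 3

Apply the Euclidean algorithm:
  -p^5 + p^3 - 20p^2 + 28p + 48 = (-p^2 + 5p - 17)(p^3 + 5p^2 + 7p + 3) + (33p^2 + 132p + 99)
  p^3 + 5p^2 + 7p + 3 = ((1/33)p + 1/33)(33p^2 + 132p + 99) + (0)
Last nonzero remainder: 33p^2 + 132p + 99. Dividing through by 33 gives the monic gcd p^2 + 4p + 3.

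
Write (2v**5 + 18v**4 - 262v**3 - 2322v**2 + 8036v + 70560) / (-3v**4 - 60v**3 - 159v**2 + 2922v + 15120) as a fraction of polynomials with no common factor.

(-2v**2 + 4v + 126)/(3v + 27)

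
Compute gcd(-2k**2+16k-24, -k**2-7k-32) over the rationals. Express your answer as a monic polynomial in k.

1

Repeated division with remainder:
  -2k**2+16k-24 = (2)(-k**2-7k-32) + (30k+40)
  -k**2-7k-32 = (-(1/30)k-17/90)(30k+40) + (-220/9)
  30k+40 = (-(27/22)k-18/11)(-220/9) + (0)
The last nonzero remainder is the constant -220/9, so the polynomials are coprime and gcd = 1.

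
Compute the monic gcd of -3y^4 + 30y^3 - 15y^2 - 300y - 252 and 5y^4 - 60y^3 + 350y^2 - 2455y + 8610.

Euclidean algorithm in ℚ[y]:
  -3y^4 + 30y^3 - 15y^2 - 300y - 252 = (-3/5)(5y^4 - 60y^3 + 350y^2 - 2455y + 8610) + (-6y^3 + 195y^2 - 1773y + 4914)
  5y^4 - 60y^3 + 350y^2 - 2455y + 8610 = (-(5/6)y - 205/12)(-6y^3 + 195y^2 - 1773y + 4914) + ((8815/4)y^2 - (114595/4)y + 185115/2)
  -6y^3 + 195y^2 - 1773y + 4914 = (-(24/8815)y + 468/8815)((8815/4)y^2 - (114595/4)y + 185115/2) + (0)
Last nonzero remainder: (8815/4)y^2 - (114595/4)y + 185115/2. Dividing through by 8815/4 gives the monic gcd y^2 - 13y + 42.

y^2 - 13y + 42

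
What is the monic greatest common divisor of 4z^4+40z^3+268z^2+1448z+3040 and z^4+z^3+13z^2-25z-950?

z^3+6z^2+43z+190

Apply the Euclidean algorithm:
  4z^4+40z^3+268z^2+1448z+3040 = (4)(z^4+z^3+13z^2-25z-950) + (36z^3+216z^2+1548z+6840)
  z^4+z^3+13z^2-25z-950 = ((1/36)z-5/36)(36z^3+216z^2+1548z+6840) + (0)
Last nonzero remainder: 36z^3+216z^2+1548z+6840. Dividing through by 36 gives the monic gcd z^3+6z^2+43z+190.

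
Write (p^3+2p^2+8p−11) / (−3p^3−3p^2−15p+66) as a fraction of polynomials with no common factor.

(−p+1)/(3p−6)

Apply the Euclidean algorithm:
  p^3+2p^2+8p−11 = (−1/3)(−3p^3−3p^2−15p+66) + (p^2+3p+11)
  −3p^3−3p^2−15p+66 = (−3p+6)(p^2+3p+11) + (0)
The last nonzero remainder p^2+3p+11 is already monic.
Cancel p^2+3p+11 from numerator and denominator to get the reduced form.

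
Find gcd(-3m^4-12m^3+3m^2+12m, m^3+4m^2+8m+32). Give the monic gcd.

m+4

Apply the Euclidean algorithm:
  -3m^4-12m^3+3m^2+12m = (-3m)(m^3+4m^2+8m+32) + (27m^2+108m)
  m^3+4m^2+8m+32 = ((1/27)m)(27m^2+108m) + (8m+32)
  27m^2+108m = ((27/8)m)(8m+32) + (0)
Last nonzero remainder: 8m+32. Dividing through by 8 gives the monic gcd m+4.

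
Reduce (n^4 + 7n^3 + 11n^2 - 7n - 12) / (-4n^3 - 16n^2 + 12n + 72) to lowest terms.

(-n^3 - 4n^2 + n + 4)/(4n^2 + 4n - 24)

Apply the Euclidean algorithm:
  n^4 + 7n^3 + 11n^2 - 7n - 12 = (-(1/4)n - 3/4)(-4n^3 - 16n^2 + 12n + 72) + (2n^2 + 20n + 42)
  -4n^3 - 16n^2 + 12n + 72 = (-2n + 12)(2n^2 + 20n + 42) + (-144n - 432)
  2n^2 + 20n + 42 = (-(1/72)n - 7/72)(-144n - 432) + (0)
Last nonzero remainder: -144n - 432. Dividing through by -144 gives the monic gcd n + 3.
Cancel n + 3 from numerator and denominator to get the reduced form.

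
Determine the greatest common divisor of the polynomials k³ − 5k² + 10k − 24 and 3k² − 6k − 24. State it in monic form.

Euclidean algorithm in ℚ[k]:
  k³ − 5k² + 10k − 24 = ((1/3)k − 1)(3k² − 6k − 24) + (12k − 48)
  3k² − 6k − 24 = ((1/4)k + 1/2)(12k − 48) + (0)
Last nonzero remainder: 12k − 48. Dividing through by 12 gives the monic gcd k − 4.

k − 4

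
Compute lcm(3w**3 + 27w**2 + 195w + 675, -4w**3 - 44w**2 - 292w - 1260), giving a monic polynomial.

w**4 + 16w**3 + 128w**2 + 680w + 1575

By polynomial division,
  3w**3 + 27w**2 + 195w + 675 = (-3/4)(-4w**3 - 44w**2 - 292w - 1260) + (-6w**2 - 24w - 270)
  -4w**3 - 44w**2 - 292w - 1260 = ((2/3)w + 14/3)(-6w**2 - 24w - 270) + (0)
Last nonzero remainder: -6w**2 - 24w - 270. Dividing through by -6 gives the monic gcd w**2 + 4w + 45.
Then lcm(f, g) = f·g / gcd(f, g); expanding and making the result monic gives the answer.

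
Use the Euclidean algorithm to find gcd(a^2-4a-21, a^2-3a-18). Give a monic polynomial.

Repeated division with remainder:
  a^2-4a-21 = (a^2-3a-18) + (-a-3)
  a^2-3a-18 = (-a+6)(-a-3) + (0)
Last nonzero remainder: -a-3. Dividing through by -1 gives the monic gcd a+3.

a+3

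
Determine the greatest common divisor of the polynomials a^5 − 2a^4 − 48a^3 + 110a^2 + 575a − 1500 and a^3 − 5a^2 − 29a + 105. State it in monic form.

Repeated division with remainder:
  a^5 − 2a^4 − 48a^3 + 110a^2 + 575a − 1500 = (a^2 + 3a − 4)(a^3 − 5a^2 − 29a + 105) + (72a^2 + 144a − 1080)
  a^3 − 5a^2 − 29a + 105 = ((1/72)a − 7/72)(72a^2 + 144a − 1080) + (0)
Last nonzero remainder: 72a^2 + 144a − 1080. Dividing through by 72 gives the monic gcd a^2 + 2a − 15.

a^2 + 2a − 15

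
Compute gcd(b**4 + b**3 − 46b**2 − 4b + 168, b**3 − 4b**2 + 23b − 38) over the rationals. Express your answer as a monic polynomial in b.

By polynomial division,
  b**4 + b**3 − 46b**2 − 4b + 168 = (b + 5)(b**3 − 4b**2 + 23b − 38) + (−49b**2 − 81b + 358)
  b**3 − 4b**2 + 23b − 38 = (−(1/49)b + 277/2401)(−49b**2 − 81b + 358) + ((95202/2401)b − 190404/2401)
  −49b**2 − 81b + 358 = (−(117649/95202)b − 429779/95202)((95202/2401)b − 190404/2401) + (0)
Last nonzero remainder: (95202/2401)b − 190404/2401. Dividing through by 95202/2401 gives the monic gcd b − 2.

b − 2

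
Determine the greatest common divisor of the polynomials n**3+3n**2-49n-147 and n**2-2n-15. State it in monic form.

Apply the Euclidean algorithm:
  n**3+3n**2-49n-147 = (n+5)(n**2-2n-15) + (-24n-72)
  n**2-2n-15 = (-(1/24)n+5/24)(-24n-72) + (0)
Last nonzero remainder: -24n-72. Dividing through by -24 gives the monic gcd n+3.

n+3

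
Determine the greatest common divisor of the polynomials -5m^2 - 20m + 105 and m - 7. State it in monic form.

1

Repeated division with remainder:
  -5m^2 - 20m + 105 = (-5m - 55)(m - 7) + (-280)
  m - 7 = (-(1/280)m + 1/40)(-280) + (0)
The last nonzero remainder is the constant -280, so the polynomials are coprime and gcd = 1.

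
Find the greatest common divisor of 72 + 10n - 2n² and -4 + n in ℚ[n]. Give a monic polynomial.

Euclidean algorithm in ℚ[n]:
  -2n² + 10n + 72 = (-2n + 2)(n - 4) + (80)
  n - 4 = ((1/80)n - 1/20)(80) + (0)
The last nonzero remainder is the constant 80, so the polynomials are coprime and gcd = 1.

1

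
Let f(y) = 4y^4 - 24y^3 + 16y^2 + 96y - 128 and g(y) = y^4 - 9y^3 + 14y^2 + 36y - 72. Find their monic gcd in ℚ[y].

y^2 - 4

Euclidean algorithm in ℚ[y]:
  4y^4 - 24y^3 + 16y^2 + 96y - 128 = (4)(y^4 - 9y^3 + 14y^2 + 36y - 72) + (12y^3 - 40y^2 - 48y + 160)
  y^4 - 9y^3 + 14y^2 + 36y - 72 = ((1/12)y - 17/36)(12y^3 - 40y^2 - 48y + 160) + (-(8/9)y^2 + 32/9)
  12y^3 - 40y^2 - 48y + 160 = (-(27/2)y + 45)(-(8/9)y^2 + 32/9) + (0)
Last nonzero remainder: -(8/9)y^2 + 32/9. Dividing through by -8/9 gives the monic gcd y^2 - 4.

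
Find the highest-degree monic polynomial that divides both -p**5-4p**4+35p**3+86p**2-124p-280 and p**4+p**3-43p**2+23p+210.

p**3+4p**2-31p-70

Euclidean algorithm in ℚ[p]:
  -p**5-4p**4+35p**3+86p**2-124p-280 = (-p-3)(p**4+p**3-43p**2+23p+210) + (-5p**3-20p**2+155p+350)
  p**4+p**3-43p**2+23p+210 = (-(1/5)p+3/5)(-5p**3-20p**2+155p+350) + (0)
Last nonzero remainder: -5p**3-20p**2+155p+350. Dividing through by -5 gives the monic gcd p**3+4p**2-31p-70.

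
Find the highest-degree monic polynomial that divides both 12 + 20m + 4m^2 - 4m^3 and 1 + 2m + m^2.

1 + 2m + m^2

Euclidean algorithm in ℚ[m]:
  -4m^3 + 4m^2 + 20m + 12 = (-4m + 12)(m^2 + 2m + 1) + (0)
The last nonzero remainder m^2 + 2m + 1 is already monic.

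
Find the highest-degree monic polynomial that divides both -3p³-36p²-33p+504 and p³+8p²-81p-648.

p+8

Repeated division with remainder:
  -3p³-36p²-33p+504 = (-3)(p³+8p²-81p-648) + (-12p²-276p-1440)
  p³+8p²-81p-648 = (-(1/12)p+5/4)(-12p²-276p-1440) + (144p+1152)
  -12p²-276p-1440 = (-(1/12)p-5/4)(144p+1152) + (0)
Last nonzero remainder: 144p+1152. Dividing through by 144 gives the monic gcd p+8.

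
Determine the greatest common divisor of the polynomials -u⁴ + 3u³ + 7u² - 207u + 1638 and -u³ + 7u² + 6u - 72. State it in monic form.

u - 6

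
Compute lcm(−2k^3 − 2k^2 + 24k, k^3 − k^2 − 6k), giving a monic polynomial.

k^4 + 3k^3 − 10k^2 − 24k

Euclidean algorithm in ℚ[k]:
  −2k^3 − 2k^2 + 24k = (−2)(k^3 − k^2 − 6k) + (−4k^2 + 12k)
  k^3 − k^2 − 6k = (−(1/4)k − 1/2)(−4k^2 + 12k) + (0)
Last nonzero remainder: −4k^2 + 12k. Dividing through by −4 gives the monic gcd k^2 − 3k.
Then lcm(f, g) = f·g / gcd(f, g); expanding and making the result monic gives the answer.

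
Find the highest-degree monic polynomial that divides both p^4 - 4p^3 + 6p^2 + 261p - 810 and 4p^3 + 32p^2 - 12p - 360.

Euclidean algorithm in ℚ[p]:
  p^4 - 4p^3 + 6p^2 + 261p - 810 = ((1/4)p - 3)(4p^3 + 32p^2 - 12p - 360) + (105p^2 + 315p - 1890)
  4p^3 + 32p^2 - 12p - 360 = ((4/105)p + 4/21)(105p^2 + 315p - 1890) + (0)
Last nonzero remainder: 105p^2 + 315p - 1890. Dividing through by 105 gives the monic gcd p^2 + 3p - 18.

p^2 + 3p - 18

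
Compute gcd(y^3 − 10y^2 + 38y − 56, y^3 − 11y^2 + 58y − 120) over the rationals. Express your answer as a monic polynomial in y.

y − 4

Repeated division with remainder:
  y^3 − 10y^2 + 38y − 56 = (y^3 − 11y^2 + 58y − 120) + (y^2 − 20y + 64)
  y^3 − 11y^2 + 58y − 120 = (y + 9)(y^2 − 20y + 64) + (174y − 696)
  y^2 − 20y + 64 = ((1/174)y − 8/87)(174y − 696) + (0)
Last nonzero remainder: 174y − 696. Dividing through by 174 gives the monic gcd y − 4.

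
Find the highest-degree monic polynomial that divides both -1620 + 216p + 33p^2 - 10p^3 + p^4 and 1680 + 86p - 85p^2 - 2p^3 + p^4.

Apply the Euclidean algorithm:
  p^4 - 10p^3 + 33p^2 + 216p - 1620 = (p^4 - 2p^3 - 85p^2 + 86p + 1680) + (-8p^3 + 118p^2 + 130p - 3300)
  p^4 - 2p^3 - 85p^2 + 86p + 1680 = (-(1/8)p - 51/32)(-8p^3 + 118p^2 + 130p - 3300) + ((1909/16)p^2 - (1909/16)p - 28635/8)
  -8p^3 + 118p^2 + 130p - 3300 = (-(128/1909)p + 1760/1909)((1909/16)p^2 - (1909/16)p - 28635/8) + (0)
Last nonzero remainder: (1909/16)p^2 - (1909/16)p - 28635/8. Dividing through by 1909/16 gives the monic gcd p^2 - p - 30.

-30 - p + p^2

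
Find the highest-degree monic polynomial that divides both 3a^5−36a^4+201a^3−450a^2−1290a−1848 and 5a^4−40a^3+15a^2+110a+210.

a^3−5a^2−12a−14

Apply the Euclidean algorithm:
  3a^5−36a^4+201a^3−450a^2−1290a−1848 = ((3/5)a−12/5)(5a^4−40a^3+15a^2+110a+210) + (96a^3−480a^2−1152a−1344)
  5a^4−40a^3+15a^2+110a+210 = ((5/96)a−5/32)(96a^3−480a^2−1152a−1344) + (0)
Last nonzero remainder: 96a^3−480a^2−1152a−1344. Dividing through by 96 gives the monic gcd a^3−5a^2−12a−14.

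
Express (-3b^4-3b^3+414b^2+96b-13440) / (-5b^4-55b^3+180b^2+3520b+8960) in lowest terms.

Apply the Euclidean algorithm:
  -3b^4-3b^3+414b^2+96b-13440 = (3/5)(-5b^4-55b^3+180b^2+3520b+8960) + (30b^3+306b^2-2016b-18816)
  -5b^4-55b^3+180b^2+3520b+8960 = (-(1/6)b-2/15)(30b^3+306b^2-2016b-18816) + (-(576/5)b^2+(576/5)b+32256/5)
  30b^3+306b^2-2016b-18816 = (-(25/96)b-35/12)(-(576/5)b^2+(576/5)b+32256/5) + (0)
Last nonzero remainder: -(576/5)b^2+(576/5)b+32256/5. Dividing through by -576/5 gives the monic gcd b^2-b-56.
Cancel b^2-b-56 from numerator and denominator to get the reduced form.

(3b^2+6b-240)/(5b^2+60b+160)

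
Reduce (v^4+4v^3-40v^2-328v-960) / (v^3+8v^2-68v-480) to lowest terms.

(v^2+6v+20)/(v+10)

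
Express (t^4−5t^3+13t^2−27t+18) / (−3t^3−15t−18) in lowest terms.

(−t^2+4t−3)/(3t+3)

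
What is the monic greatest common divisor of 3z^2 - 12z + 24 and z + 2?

1

Repeated division with remainder:
  3z^2 - 12z + 24 = (3z - 18)(z + 2) + (60)
  z + 2 = ((1/60)z + 1/30)(60) + (0)
The last nonzero remainder is the constant 60, so the polynomials are coprime and gcd = 1.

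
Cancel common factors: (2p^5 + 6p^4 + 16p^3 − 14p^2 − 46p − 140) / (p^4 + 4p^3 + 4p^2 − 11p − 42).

Apply the Euclidean algorithm:
  2p^5 + 6p^4 + 16p^3 − 14p^2 − 46p − 140 = (2p − 2)(p^4 + 4p^3 + 4p^2 − 11p − 42) + (16p^3 + 16p^2 + 16p − 224)
  p^4 + 4p^3 + 4p^2 − 11p − 42 = ((1/16)p + 3/16)(16p^3 + 16p^2 + 16p − 224) + (0)
Last nonzero remainder: 16p^3 + 16p^2 + 16p − 224. Dividing through by 16 gives the monic gcd p^3 + p^2 + p − 14.
Cancel p^3 + p^2 + p − 14 from numerator and denominator to get the reduced form.

(2p^2 + 4p + 10)/(p + 3)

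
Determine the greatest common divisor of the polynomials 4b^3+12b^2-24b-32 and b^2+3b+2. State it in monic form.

Euclidean algorithm in ℚ[b]:
  4b^3+12b^2-24b-32 = (4b)(b^2+3b+2) + (-32b-32)
  b^2+3b+2 = (-(1/32)b-1/16)(-32b-32) + (0)
Last nonzero remainder: -32b-32. Dividing through by -32 gives the monic gcd b+1.

b+1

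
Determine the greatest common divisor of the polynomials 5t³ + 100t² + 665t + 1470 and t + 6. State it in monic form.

t + 6

Euclidean algorithm in ℚ[t]:
  5t³ + 100t² + 665t + 1470 = (5t² + 70t + 245)(t + 6) + (0)
The last nonzero remainder t + 6 is already monic.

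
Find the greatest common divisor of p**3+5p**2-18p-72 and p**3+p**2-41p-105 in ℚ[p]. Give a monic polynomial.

p+3

Apply the Euclidean algorithm:
  p**3+5p**2-18p-72 = (p**3+p**2-41p-105) + (4p**2+23p+33)
  p**3+p**2-41p-105 = ((1/4)p-19/16)(4p**2+23p+33) + (-(351/16)p-1053/16)
  4p**2+23p+33 = (-(64/351)p-176/351)(-(351/16)p-1053/16) + (0)
Last nonzero remainder: -(351/16)p-1053/16. Dividing through by -351/16 gives the monic gcd p+3.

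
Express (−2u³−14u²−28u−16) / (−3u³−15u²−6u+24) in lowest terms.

(2u+2)/(3u−3)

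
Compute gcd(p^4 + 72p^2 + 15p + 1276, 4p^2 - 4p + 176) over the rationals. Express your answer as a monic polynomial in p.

p^2 - p + 44

Apply the Euclidean algorithm:
  p^4 + 72p^2 + 15p + 1276 = ((1/4)p^2 + (1/4)p + 29/4)(4p^2 - 4p + 176) + (0)
Last nonzero remainder: 4p^2 - 4p + 176. Dividing through by 4 gives the monic gcd p^2 - p + 44.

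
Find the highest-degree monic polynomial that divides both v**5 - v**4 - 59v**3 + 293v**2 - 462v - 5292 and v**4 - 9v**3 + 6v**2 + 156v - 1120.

v**2 - 6v + 28

By polynomial division,
  v**5 - v**4 - 59v**3 + 293v**2 - 462v - 5292 = (v + 8)(v**4 - 9v**3 + 6v**2 + 156v - 1120) + (7v**3 + 89v**2 - 590v + 3668)
  v**4 - 9v**3 + 6v**2 + 156v - 1120 = ((1/7)v - 152/49)(7v**3 + 89v**2 - 590v + 3668) + ((17952/49)v**2 - (107712/49)v + 71808/7)
  7v**3 + 89v**2 - 590v + 3668 = ((343/17952)v + 6419/17952)((17952/49)v**2 - (107712/49)v + 71808/7) + (0)
Last nonzero remainder: (17952/49)v**2 - (107712/49)v + 71808/7. Dividing through by 17952/49 gives the monic gcd v**2 - 6v + 28.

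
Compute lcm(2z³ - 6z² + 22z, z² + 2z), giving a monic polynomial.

Repeated division with remainder:
  2z³ - 6z² + 22z = (2z - 10)(z² + 2z) + (42z)
  z² + 2z = ((1/42)z + 1/21)(42z) + (0)
Last nonzero remainder: 42z. Dividing through by 42 gives the monic gcd z.
Then lcm(f, g) = f·g / gcd(f, g); expanding and making the result monic gives the answer.

z⁴ - z³ + 5z² + 22z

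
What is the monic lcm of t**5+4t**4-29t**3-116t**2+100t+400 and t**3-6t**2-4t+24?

Euclidean algorithm in ℚ[t]:
  t**5+4t**4-29t**3-116t**2+100t+400 = (t**2+10t+35)(t**3-6t**2-4t+24) + (110t**2-440)
  t**3-6t**2-4t+24 = ((1/110)t-3/55)(110t**2-440) + (0)
Last nonzero remainder: 110t**2-440. Dividing through by 110 gives the monic gcd t**2-4.
Then lcm(f, g) = f·g / gcd(f, g); expanding and making the result monic gives the answer.

t**6-2t**5-53t**4+58t**3+796t**2-200t-2400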